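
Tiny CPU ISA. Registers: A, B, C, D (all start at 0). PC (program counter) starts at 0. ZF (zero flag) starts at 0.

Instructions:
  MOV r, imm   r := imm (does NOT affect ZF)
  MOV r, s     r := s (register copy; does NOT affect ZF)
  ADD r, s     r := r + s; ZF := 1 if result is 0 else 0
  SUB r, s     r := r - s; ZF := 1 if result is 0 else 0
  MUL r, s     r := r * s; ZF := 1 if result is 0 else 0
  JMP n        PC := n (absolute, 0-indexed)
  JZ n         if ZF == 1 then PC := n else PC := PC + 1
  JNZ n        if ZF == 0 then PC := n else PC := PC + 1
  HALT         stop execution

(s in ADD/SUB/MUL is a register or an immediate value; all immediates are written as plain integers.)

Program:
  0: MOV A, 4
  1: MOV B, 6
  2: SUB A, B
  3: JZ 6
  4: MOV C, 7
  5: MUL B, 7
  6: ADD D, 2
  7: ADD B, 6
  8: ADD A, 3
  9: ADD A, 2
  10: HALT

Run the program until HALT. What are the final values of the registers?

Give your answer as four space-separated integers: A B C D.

Step 1: PC=0 exec 'MOV A, 4'. After: A=4 B=0 C=0 D=0 ZF=0 PC=1
Step 2: PC=1 exec 'MOV B, 6'. After: A=4 B=6 C=0 D=0 ZF=0 PC=2
Step 3: PC=2 exec 'SUB A, B'. After: A=-2 B=6 C=0 D=0 ZF=0 PC=3
Step 4: PC=3 exec 'JZ 6'. After: A=-2 B=6 C=0 D=0 ZF=0 PC=4
Step 5: PC=4 exec 'MOV C, 7'. After: A=-2 B=6 C=7 D=0 ZF=0 PC=5
Step 6: PC=5 exec 'MUL B, 7'. After: A=-2 B=42 C=7 D=0 ZF=0 PC=6
Step 7: PC=6 exec 'ADD D, 2'. After: A=-2 B=42 C=7 D=2 ZF=0 PC=7
Step 8: PC=7 exec 'ADD B, 6'. After: A=-2 B=48 C=7 D=2 ZF=0 PC=8
Step 9: PC=8 exec 'ADD A, 3'. After: A=1 B=48 C=7 D=2 ZF=0 PC=9
Step 10: PC=9 exec 'ADD A, 2'. After: A=3 B=48 C=7 D=2 ZF=0 PC=10
Step 11: PC=10 exec 'HALT'. After: A=3 B=48 C=7 D=2 ZF=0 PC=10 HALTED

Answer: 3 48 7 2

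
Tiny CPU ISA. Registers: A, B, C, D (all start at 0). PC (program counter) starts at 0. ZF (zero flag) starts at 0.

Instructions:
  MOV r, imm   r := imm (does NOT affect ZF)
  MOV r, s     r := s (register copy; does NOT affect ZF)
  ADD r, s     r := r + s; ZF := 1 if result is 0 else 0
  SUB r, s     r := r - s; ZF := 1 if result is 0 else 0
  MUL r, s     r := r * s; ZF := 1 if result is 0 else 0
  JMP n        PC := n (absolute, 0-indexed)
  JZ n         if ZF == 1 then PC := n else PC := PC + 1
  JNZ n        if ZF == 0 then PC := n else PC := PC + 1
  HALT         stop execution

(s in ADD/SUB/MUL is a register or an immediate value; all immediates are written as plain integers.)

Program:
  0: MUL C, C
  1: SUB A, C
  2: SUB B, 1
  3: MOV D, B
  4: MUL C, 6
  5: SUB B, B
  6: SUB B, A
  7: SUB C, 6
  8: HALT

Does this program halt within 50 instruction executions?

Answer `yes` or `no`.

Step 1: PC=0 exec 'MUL C, C'. After: A=0 B=0 C=0 D=0 ZF=1 PC=1
Step 2: PC=1 exec 'SUB A, C'. After: A=0 B=0 C=0 D=0 ZF=1 PC=2
Step 3: PC=2 exec 'SUB B, 1'. After: A=0 B=-1 C=0 D=0 ZF=0 PC=3
Step 4: PC=3 exec 'MOV D, B'. After: A=0 B=-1 C=0 D=-1 ZF=0 PC=4
Step 5: PC=4 exec 'MUL C, 6'. After: A=0 B=-1 C=0 D=-1 ZF=1 PC=5
Step 6: PC=5 exec 'SUB B, B'. After: A=0 B=0 C=0 D=-1 ZF=1 PC=6
Step 7: PC=6 exec 'SUB B, A'. After: A=0 B=0 C=0 D=-1 ZF=1 PC=7
Step 8: PC=7 exec 'SUB C, 6'. After: A=0 B=0 C=-6 D=-1 ZF=0 PC=8
Step 9: PC=8 exec 'HALT'. After: A=0 B=0 C=-6 D=-1 ZF=0 PC=8 HALTED

Answer: yes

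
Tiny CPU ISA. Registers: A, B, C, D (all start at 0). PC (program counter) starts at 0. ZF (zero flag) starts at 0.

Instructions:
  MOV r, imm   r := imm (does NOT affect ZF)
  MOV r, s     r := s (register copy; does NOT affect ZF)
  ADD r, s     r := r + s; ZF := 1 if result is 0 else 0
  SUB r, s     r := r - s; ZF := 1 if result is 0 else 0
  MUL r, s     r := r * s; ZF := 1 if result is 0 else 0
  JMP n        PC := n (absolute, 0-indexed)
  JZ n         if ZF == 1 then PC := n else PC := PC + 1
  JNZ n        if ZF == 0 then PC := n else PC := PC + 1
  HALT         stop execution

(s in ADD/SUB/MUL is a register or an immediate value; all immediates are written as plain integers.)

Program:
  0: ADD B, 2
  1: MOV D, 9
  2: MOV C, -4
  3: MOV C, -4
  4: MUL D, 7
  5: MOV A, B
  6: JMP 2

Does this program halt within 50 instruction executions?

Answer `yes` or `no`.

Step 1: PC=0 exec 'ADD B, 2'. After: A=0 B=2 C=0 D=0 ZF=0 PC=1
Step 2: PC=1 exec 'MOV D, 9'. After: A=0 B=2 C=0 D=9 ZF=0 PC=2
Step 3: PC=2 exec 'MOV C, -4'. After: A=0 B=2 C=-4 D=9 ZF=0 PC=3
Step 4: PC=3 exec 'MOV C, -4'. After: A=0 B=2 C=-4 D=9 ZF=0 PC=4
Step 5: PC=4 exec 'MUL D, 7'. After: A=0 B=2 C=-4 D=63 ZF=0 PC=5
Step 6: PC=5 exec 'MOV A, B'. After: A=2 B=2 C=-4 D=63 ZF=0 PC=6
Step 7: PC=6 exec 'JMP 2'. After: A=2 B=2 C=-4 D=63 ZF=0 PC=2
Step 8: PC=2 exec 'MOV C, -4'. After: A=2 B=2 C=-4 D=63 ZF=0 PC=3
Step 9: PC=3 exec 'MOV C, -4'. After: A=2 B=2 C=-4 D=63 ZF=0 PC=4
Step 10: PC=4 exec 'MUL D, 7'. After: A=2 B=2 C=-4 D=441 ZF=0 PC=5
Step 11: PC=5 exec 'MOV A, B'. After: A=2 B=2 C=-4 D=441 ZF=0 PC=6
Step 12: PC=6 exec 'JMP 2'. After: A=2 B=2 C=-4 D=441 ZF=0 PC=2
Step 13: PC=2 exec 'MOV C, -4'. After: A=2 B=2 C=-4 D=441 ZF=0 PC=3
Step 14: PC=3 exec 'MOV C, -4'. After: A=2 B=2 C=-4 D=441 ZF=0 PC=4
Step 15: PC=4 exec 'MUL D, 7'. After: A=2 B=2 C=-4 D=3087 ZF=0 PC=5
After 50 steps: not halted. PC revisits the same instructions with no path to HALT; will never halt.

Answer: no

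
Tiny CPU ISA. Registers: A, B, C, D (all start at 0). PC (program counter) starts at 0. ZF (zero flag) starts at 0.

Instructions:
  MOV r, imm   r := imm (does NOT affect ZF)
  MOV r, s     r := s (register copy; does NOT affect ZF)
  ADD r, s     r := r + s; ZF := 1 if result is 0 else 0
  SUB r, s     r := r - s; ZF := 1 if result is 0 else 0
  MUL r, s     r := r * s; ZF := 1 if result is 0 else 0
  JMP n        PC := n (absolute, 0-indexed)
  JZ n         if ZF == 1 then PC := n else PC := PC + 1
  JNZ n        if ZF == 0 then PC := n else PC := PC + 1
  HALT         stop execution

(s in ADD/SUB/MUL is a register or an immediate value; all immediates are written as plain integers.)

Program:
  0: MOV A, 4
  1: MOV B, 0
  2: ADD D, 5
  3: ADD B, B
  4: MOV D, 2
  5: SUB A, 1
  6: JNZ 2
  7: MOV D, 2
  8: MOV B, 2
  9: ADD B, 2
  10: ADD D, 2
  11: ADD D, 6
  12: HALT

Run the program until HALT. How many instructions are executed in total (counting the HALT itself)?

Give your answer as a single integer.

Step 1: PC=0 exec 'MOV A, 4'. After: A=4 B=0 C=0 D=0 ZF=0 PC=1
Step 2: PC=1 exec 'MOV B, 0'. After: A=4 B=0 C=0 D=0 ZF=0 PC=2
Step 3: PC=2 exec 'ADD D, 5'. After: A=4 B=0 C=0 D=5 ZF=0 PC=3
Step 4: PC=3 exec 'ADD B, B'. After: A=4 B=0 C=0 D=5 ZF=1 PC=4
Step 5: PC=4 exec 'MOV D, 2'. After: A=4 B=0 C=0 D=2 ZF=1 PC=5
Step 6: PC=5 exec 'SUB A, 1'. After: A=3 B=0 C=0 D=2 ZF=0 PC=6
Step 7: PC=6 exec 'JNZ 2'. After: A=3 B=0 C=0 D=2 ZF=0 PC=2
Step 8: PC=2 exec 'ADD D, 5'. After: A=3 B=0 C=0 D=7 ZF=0 PC=3
Step 9: PC=3 exec 'ADD B, B'. After: A=3 B=0 C=0 D=7 ZF=1 PC=4
Step 10: PC=4 exec 'MOV D, 2'. After: A=3 B=0 C=0 D=2 ZF=1 PC=5
Step 11: PC=5 exec 'SUB A, 1'. After: A=2 B=0 C=0 D=2 ZF=0 PC=6
Step 12: PC=6 exec 'JNZ 2'. After: A=2 B=0 C=0 D=2 ZF=0 PC=2
Step 13: PC=2 exec 'ADD D, 5'. After: A=2 B=0 C=0 D=7 ZF=0 PC=3
Step 14: PC=3 exec 'ADD B, B'. After: A=2 B=0 C=0 D=7 ZF=1 PC=4
Step 15: PC=4 exec 'MOV D, 2'. After: A=2 B=0 C=0 D=2 ZF=1 PC=5
Step 16: PC=5 exec 'SUB A, 1'. After: A=1 B=0 C=0 D=2 ZF=0 PC=6
Step 17: PC=6 exec 'JNZ 2'. After: A=1 B=0 C=0 D=2 ZF=0 PC=2
Step 18: PC=2 exec 'ADD D, 5'. After: A=1 B=0 C=0 D=7 ZF=0 PC=3
Step 19: PC=3 exec 'ADD B, B'. After: A=1 B=0 C=0 D=7 ZF=1 PC=4
Step 20: PC=4 exec 'MOV D, 2'. After: A=1 B=0 C=0 D=2 ZF=1 PC=5
Step 21: PC=5 exec 'SUB A, 1'. After: A=0 B=0 C=0 D=2 ZF=1 PC=6
Step 22: PC=6 exec 'JNZ 2'. After: A=0 B=0 C=0 D=2 ZF=1 PC=7
Step 23: PC=7 exec 'MOV D, 2'. After: A=0 B=0 C=0 D=2 ZF=1 PC=8
Step 24: PC=8 exec 'MOV B, 2'. After: A=0 B=2 C=0 D=2 ZF=1 PC=9
Step 25: PC=9 exec 'ADD B, 2'. After: A=0 B=4 C=0 D=2 ZF=0 PC=10
Step 26: PC=10 exec 'ADD D, 2'. After: A=0 B=4 C=0 D=4 ZF=0 PC=11
Step 27: PC=11 exec 'ADD D, 6'. After: A=0 B=4 C=0 D=10 ZF=0 PC=12
Step 28: PC=12 exec 'HALT'. After: A=0 B=4 C=0 D=10 ZF=0 PC=12 HALTED
Total instructions executed: 28

Answer: 28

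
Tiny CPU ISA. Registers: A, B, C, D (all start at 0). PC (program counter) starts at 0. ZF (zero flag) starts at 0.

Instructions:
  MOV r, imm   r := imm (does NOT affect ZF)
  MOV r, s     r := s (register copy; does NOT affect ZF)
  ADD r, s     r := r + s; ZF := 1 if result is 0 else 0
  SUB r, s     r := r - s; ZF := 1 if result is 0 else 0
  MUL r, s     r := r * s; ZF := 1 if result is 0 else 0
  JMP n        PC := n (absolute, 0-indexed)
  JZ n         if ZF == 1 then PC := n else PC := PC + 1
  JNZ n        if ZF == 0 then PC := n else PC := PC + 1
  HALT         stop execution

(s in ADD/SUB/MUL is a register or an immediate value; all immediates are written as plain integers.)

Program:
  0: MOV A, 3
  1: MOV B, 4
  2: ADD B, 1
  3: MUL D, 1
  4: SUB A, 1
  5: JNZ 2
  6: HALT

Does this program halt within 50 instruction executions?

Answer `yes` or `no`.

Step 1: PC=0 exec 'MOV A, 3'. After: A=3 B=0 C=0 D=0 ZF=0 PC=1
Step 2: PC=1 exec 'MOV B, 4'. After: A=3 B=4 C=0 D=0 ZF=0 PC=2
Step 3: PC=2 exec 'ADD B, 1'. After: A=3 B=5 C=0 D=0 ZF=0 PC=3
Step 4: PC=3 exec 'MUL D, 1'. After: A=3 B=5 C=0 D=0 ZF=1 PC=4
Step 5: PC=4 exec 'SUB A, 1'. After: A=2 B=5 C=0 D=0 ZF=0 PC=5
Step 6: PC=5 exec 'JNZ 2'. After: A=2 B=5 C=0 D=0 ZF=0 PC=2
Step 7: PC=2 exec 'ADD B, 1'. After: A=2 B=6 C=0 D=0 ZF=0 PC=3
Step 8: PC=3 exec 'MUL D, 1'. After: A=2 B=6 C=0 D=0 ZF=1 PC=4
Step 9: PC=4 exec 'SUB A, 1'. After: A=1 B=6 C=0 D=0 ZF=0 PC=5
Step 10: PC=5 exec 'JNZ 2'. After: A=1 B=6 C=0 D=0 ZF=0 PC=2
Step 11: PC=2 exec 'ADD B, 1'. After: A=1 B=7 C=0 D=0 ZF=0 PC=3
Step 12: PC=3 exec 'MUL D, 1'. After: A=1 B=7 C=0 D=0 ZF=1 PC=4
Step 13: PC=4 exec 'SUB A, 1'. After: A=0 B=7 C=0 D=0 ZF=1 PC=5
Step 14: PC=5 exec 'JNZ 2'. After: A=0 B=7 C=0 D=0 ZF=1 PC=6
Step 15: PC=6 exec 'HALT'. After: A=0 B=7 C=0 D=0 ZF=1 PC=6 HALTED

Answer: yes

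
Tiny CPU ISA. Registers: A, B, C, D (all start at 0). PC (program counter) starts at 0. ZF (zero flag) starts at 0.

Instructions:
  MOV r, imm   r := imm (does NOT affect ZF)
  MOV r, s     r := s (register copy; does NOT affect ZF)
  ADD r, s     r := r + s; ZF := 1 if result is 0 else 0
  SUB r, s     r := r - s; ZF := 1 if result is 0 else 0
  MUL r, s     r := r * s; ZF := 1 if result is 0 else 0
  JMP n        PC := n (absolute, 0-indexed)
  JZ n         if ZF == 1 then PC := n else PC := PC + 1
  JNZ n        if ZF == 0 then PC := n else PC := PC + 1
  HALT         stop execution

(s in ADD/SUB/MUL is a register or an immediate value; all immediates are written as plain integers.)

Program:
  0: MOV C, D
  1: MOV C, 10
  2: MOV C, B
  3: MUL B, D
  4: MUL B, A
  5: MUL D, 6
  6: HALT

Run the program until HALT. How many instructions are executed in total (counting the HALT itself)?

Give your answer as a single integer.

Answer: 7

Derivation:
Step 1: PC=0 exec 'MOV C, D'. After: A=0 B=0 C=0 D=0 ZF=0 PC=1
Step 2: PC=1 exec 'MOV C, 10'. After: A=0 B=0 C=10 D=0 ZF=0 PC=2
Step 3: PC=2 exec 'MOV C, B'. After: A=0 B=0 C=0 D=0 ZF=0 PC=3
Step 4: PC=3 exec 'MUL B, D'. After: A=0 B=0 C=0 D=0 ZF=1 PC=4
Step 5: PC=4 exec 'MUL B, A'. After: A=0 B=0 C=0 D=0 ZF=1 PC=5
Step 6: PC=5 exec 'MUL D, 6'. After: A=0 B=0 C=0 D=0 ZF=1 PC=6
Step 7: PC=6 exec 'HALT'. After: A=0 B=0 C=0 D=0 ZF=1 PC=6 HALTED
Total instructions executed: 7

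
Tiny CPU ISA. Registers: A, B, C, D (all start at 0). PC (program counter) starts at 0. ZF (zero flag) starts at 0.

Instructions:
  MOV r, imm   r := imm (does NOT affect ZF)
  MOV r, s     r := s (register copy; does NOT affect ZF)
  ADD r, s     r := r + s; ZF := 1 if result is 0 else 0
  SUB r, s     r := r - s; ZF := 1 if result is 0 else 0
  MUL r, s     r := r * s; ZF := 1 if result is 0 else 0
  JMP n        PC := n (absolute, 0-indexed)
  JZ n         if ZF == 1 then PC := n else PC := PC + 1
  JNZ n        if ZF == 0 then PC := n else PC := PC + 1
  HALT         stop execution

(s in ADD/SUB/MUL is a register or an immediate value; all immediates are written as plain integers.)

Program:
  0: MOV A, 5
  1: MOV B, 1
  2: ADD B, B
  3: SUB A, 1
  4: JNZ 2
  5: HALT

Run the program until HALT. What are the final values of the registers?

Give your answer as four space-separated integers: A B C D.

Answer: 0 32 0 0

Derivation:
Step 1: PC=0 exec 'MOV A, 5'. After: A=5 B=0 C=0 D=0 ZF=0 PC=1
Step 2: PC=1 exec 'MOV B, 1'. After: A=5 B=1 C=0 D=0 ZF=0 PC=2
Step 3: PC=2 exec 'ADD B, B'. After: A=5 B=2 C=0 D=0 ZF=0 PC=3
Step 4: PC=3 exec 'SUB A, 1'. After: A=4 B=2 C=0 D=0 ZF=0 PC=4
Step 5: PC=4 exec 'JNZ 2'. After: A=4 B=2 C=0 D=0 ZF=0 PC=2
Step 6: PC=2 exec 'ADD B, B'. After: A=4 B=4 C=0 D=0 ZF=0 PC=3
Step 7: PC=3 exec 'SUB A, 1'. After: A=3 B=4 C=0 D=0 ZF=0 PC=4
Step 8: PC=4 exec 'JNZ 2'. After: A=3 B=4 C=0 D=0 ZF=0 PC=2
Step 9: PC=2 exec 'ADD B, B'. After: A=3 B=8 C=0 D=0 ZF=0 PC=3
Step 10: PC=3 exec 'SUB A, 1'. After: A=2 B=8 C=0 D=0 ZF=0 PC=4
Step 11: PC=4 exec 'JNZ 2'. After: A=2 B=8 C=0 D=0 ZF=0 PC=2
Step 12: PC=2 exec 'ADD B, B'. After: A=2 B=16 C=0 D=0 ZF=0 PC=3
Step 13: PC=3 exec 'SUB A, 1'. After: A=1 B=16 C=0 D=0 ZF=0 PC=4
Step 14: PC=4 exec 'JNZ 2'. After: A=1 B=16 C=0 D=0 ZF=0 PC=2
Step 15: PC=2 exec 'ADD B, B'. After: A=1 B=32 C=0 D=0 ZF=0 PC=3
Step 16: PC=3 exec 'SUB A, 1'. After: A=0 B=32 C=0 D=0 ZF=1 PC=4
Step 17: PC=4 exec 'JNZ 2'. After: A=0 B=32 C=0 D=0 ZF=1 PC=5
Step 18: PC=5 exec 'HALT'. After: A=0 B=32 C=0 D=0 ZF=1 PC=5 HALTED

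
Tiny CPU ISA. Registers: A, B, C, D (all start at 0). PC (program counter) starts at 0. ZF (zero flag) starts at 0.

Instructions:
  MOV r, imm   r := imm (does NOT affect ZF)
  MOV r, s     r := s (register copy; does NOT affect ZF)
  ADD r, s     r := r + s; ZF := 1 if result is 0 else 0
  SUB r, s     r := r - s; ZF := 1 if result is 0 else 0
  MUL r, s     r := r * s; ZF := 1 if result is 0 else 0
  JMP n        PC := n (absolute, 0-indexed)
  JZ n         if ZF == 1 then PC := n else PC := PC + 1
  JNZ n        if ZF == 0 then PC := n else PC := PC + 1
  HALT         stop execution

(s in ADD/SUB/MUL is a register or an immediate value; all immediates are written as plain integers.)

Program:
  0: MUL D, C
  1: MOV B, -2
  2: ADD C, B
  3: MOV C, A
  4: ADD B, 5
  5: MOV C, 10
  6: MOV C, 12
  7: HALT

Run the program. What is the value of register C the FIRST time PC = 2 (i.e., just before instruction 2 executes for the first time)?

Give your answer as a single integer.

Step 1: PC=0 exec 'MUL D, C'. After: A=0 B=0 C=0 D=0 ZF=1 PC=1
Step 2: PC=1 exec 'MOV B, -2'. After: A=0 B=-2 C=0 D=0 ZF=1 PC=2
First time PC=2: C=0

0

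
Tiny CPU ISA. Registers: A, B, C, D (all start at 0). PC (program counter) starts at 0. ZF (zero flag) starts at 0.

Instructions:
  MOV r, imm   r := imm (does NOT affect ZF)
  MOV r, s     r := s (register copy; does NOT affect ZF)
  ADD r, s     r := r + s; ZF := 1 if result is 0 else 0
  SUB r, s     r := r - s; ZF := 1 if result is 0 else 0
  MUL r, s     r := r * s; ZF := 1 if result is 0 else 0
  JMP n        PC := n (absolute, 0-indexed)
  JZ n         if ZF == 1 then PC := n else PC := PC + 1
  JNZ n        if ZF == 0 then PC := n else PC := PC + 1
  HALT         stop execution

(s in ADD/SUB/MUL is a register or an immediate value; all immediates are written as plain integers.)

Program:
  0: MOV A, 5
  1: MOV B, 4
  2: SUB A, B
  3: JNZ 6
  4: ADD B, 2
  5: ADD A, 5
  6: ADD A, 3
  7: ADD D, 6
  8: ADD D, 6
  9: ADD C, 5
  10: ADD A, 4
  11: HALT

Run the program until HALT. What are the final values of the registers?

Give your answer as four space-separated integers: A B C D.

Answer: 8 4 5 12

Derivation:
Step 1: PC=0 exec 'MOV A, 5'. After: A=5 B=0 C=0 D=0 ZF=0 PC=1
Step 2: PC=1 exec 'MOV B, 4'. After: A=5 B=4 C=0 D=0 ZF=0 PC=2
Step 3: PC=2 exec 'SUB A, B'. After: A=1 B=4 C=0 D=0 ZF=0 PC=3
Step 4: PC=3 exec 'JNZ 6'. After: A=1 B=4 C=0 D=0 ZF=0 PC=6
Step 5: PC=6 exec 'ADD A, 3'. After: A=4 B=4 C=0 D=0 ZF=0 PC=7
Step 6: PC=7 exec 'ADD D, 6'. After: A=4 B=4 C=0 D=6 ZF=0 PC=8
Step 7: PC=8 exec 'ADD D, 6'. After: A=4 B=4 C=0 D=12 ZF=0 PC=9
Step 8: PC=9 exec 'ADD C, 5'. After: A=4 B=4 C=5 D=12 ZF=0 PC=10
Step 9: PC=10 exec 'ADD A, 4'. After: A=8 B=4 C=5 D=12 ZF=0 PC=11
Step 10: PC=11 exec 'HALT'. After: A=8 B=4 C=5 D=12 ZF=0 PC=11 HALTED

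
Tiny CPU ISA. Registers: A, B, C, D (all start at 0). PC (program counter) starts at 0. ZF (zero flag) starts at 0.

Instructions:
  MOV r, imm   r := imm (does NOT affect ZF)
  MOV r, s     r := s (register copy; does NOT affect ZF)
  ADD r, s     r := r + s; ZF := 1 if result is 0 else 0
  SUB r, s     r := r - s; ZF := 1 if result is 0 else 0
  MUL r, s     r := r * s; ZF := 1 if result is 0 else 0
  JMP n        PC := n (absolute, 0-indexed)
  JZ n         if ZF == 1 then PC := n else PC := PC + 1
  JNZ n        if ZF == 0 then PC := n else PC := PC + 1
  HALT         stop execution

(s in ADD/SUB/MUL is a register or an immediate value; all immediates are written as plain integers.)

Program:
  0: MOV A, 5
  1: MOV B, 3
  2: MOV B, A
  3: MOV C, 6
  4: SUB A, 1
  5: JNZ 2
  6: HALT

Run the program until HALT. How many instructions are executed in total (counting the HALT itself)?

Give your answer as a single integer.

Step 1: PC=0 exec 'MOV A, 5'. After: A=5 B=0 C=0 D=0 ZF=0 PC=1
Step 2: PC=1 exec 'MOV B, 3'. After: A=5 B=3 C=0 D=0 ZF=0 PC=2
Step 3: PC=2 exec 'MOV B, A'. After: A=5 B=5 C=0 D=0 ZF=0 PC=3
Step 4: PC=3 exec 'MOV C, 6'. After: A=5 B=5 C=6 D=0 ZF=0 PC=4
Step 5: PC=4 exec 'SUB A, 1'. After: A=4 B=5 C=6 D=0 ZF=0 PC=5
Step 6: PC=5 exec 'JNZ 2'. After: A=4 B=5 C=6 D=0 ZF=0 PC=2
Step 7: PC=2 exec 'MOV B, A'. After: A=4 B=4 C=6 D=0 ZF=0 PC=3
Step 8: PC=3 exec 'MOV C, 6'. After: A=4 B=4 C=6 D=0 ZF=0 PC=4
Step 9: PC=4 exec 'SUB A, 1'. After: A=3 B=4 C=6 D=0 ZF=0 PC=5
Step 10: PC=5 exec 'JNZ 2'. After: A=3 B=4 C=6 D=0 ZF=0 PC=2
Step 11: PC=2 exec 'MOV B, A'. After: A=3 B=3 C=6 D=0 ZF=0 PC=3
Step 12: PC=3 exec 'MOV C, 6'. After: A=3 B=3 C=6 D=0 ZF=0 PC=4
Step 13: PC=4 exec 'SUB A, 1'. After: A=2 B=3 C=6 D=0 ZF=0 PC=5
Step 14: PC=5 exec 'JNZ 2'. After: A=2 B=3 C=6 D=0 ZF=0 PC=2
Step 15: PC=2 exec 'MOV B, A'. After: A=2 B=2 C=6 D=0 ZF=0 PC=3
Step 16: PC=3 exec 'MOV C, 6'. After: A=2 B=2 C=6 D=0 ZF=0 PC=4
Step 17: PC=4 exec 'SUB A, 1'. After: A=1 B=2 C=6 D=0 ZF=0 PC=5
Step 18: PC=5 exec 'JNZ 2'. After: A=1 B=2 C=6 D=0 ZF=0 PC=2
Step 19: PC=2 exec 'MOV B, A'. After: A=1 B=1 C=6 D=0 ZF=0 PC=3
Step 20: PC=3 exec 'MOV C, 6'. After: A=1 B=1 C=6 D=0 ZF=0 PC=4
Step 21: PC=4 exec 'SUB A, 1'. After: A=0 B=1 C=6 D=0 ZF=1 PC=5
Step 22: PC=5 exec 'JNZ 2'. After: A=0 B=1 C=6 D=0 ZF=1 PC=6
Step 23: PC=6 exec 'HALT'. After: A=0 B=1 C=6 D=0 ZF=1 PC=6 HALTED
Total instructions executed: 23

Answer: 23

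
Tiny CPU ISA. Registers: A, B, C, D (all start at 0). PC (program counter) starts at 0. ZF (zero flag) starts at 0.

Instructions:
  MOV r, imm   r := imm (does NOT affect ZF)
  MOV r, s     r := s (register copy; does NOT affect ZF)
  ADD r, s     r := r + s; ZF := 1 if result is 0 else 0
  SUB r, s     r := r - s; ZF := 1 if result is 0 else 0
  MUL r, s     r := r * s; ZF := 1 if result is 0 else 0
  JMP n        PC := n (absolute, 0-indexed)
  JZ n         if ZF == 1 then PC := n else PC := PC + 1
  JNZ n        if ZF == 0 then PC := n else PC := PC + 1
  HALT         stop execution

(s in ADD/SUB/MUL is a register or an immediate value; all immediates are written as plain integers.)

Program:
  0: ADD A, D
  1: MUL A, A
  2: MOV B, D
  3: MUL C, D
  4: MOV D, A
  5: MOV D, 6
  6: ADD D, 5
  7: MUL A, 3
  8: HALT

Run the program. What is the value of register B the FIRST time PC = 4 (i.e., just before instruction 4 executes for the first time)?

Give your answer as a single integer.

Step 1: PC=0 exec 'ADD A, D'. After: A=0 B=0 C=0 D=0 ZF=1 PC=1
Step 2: PC=1 exec 'MUL A, A'. After: A=0 B=0 C=0 D=0 ZF=1 PC=2
Step 3: PC=2 exec 'MOV B, D'. After: A=0 B=0 C=0 D=0 ZF=1 PC=3
Step 4: PC=3 exec 'MUL C, D'. After: A=0 B=0 C=0 D=0 ZF=1 PC=4
First time PC=4: B=0

0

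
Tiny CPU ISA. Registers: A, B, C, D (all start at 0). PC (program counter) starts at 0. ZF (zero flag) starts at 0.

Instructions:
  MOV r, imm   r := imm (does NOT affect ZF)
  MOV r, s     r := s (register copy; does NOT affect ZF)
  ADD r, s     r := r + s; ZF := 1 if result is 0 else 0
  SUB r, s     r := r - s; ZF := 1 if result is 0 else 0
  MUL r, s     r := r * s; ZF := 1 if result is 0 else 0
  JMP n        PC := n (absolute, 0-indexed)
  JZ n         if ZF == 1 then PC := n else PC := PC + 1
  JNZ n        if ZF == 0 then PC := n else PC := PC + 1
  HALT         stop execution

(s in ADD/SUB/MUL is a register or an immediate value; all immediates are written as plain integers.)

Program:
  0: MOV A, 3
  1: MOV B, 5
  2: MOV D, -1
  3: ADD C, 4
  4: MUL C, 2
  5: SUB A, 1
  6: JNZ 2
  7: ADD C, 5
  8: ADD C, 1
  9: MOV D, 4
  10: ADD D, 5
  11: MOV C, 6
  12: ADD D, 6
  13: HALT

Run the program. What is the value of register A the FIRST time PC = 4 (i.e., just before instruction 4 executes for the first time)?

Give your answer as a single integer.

Step 1: PC=0 exec 'MOV A, 3'. After: A=3 B=0 C=0 D=0 ZF=0 PC=1
Step 2: PC=1 exec 'MOV B, 5'. After: A=3 B=5 C=0 D=0 ZF=0 PC=2
Step 3: PC=2 exec 'MOV D, -1'. After: A=3 B=5 C=0 D=-1 ZF=0 PC=3
Step 4: PC=3 exec 'ADD C, 4'. After: A=3 B=5 C=4 D=-1 ZF=0 PC=4
First time PC=4: A=3

3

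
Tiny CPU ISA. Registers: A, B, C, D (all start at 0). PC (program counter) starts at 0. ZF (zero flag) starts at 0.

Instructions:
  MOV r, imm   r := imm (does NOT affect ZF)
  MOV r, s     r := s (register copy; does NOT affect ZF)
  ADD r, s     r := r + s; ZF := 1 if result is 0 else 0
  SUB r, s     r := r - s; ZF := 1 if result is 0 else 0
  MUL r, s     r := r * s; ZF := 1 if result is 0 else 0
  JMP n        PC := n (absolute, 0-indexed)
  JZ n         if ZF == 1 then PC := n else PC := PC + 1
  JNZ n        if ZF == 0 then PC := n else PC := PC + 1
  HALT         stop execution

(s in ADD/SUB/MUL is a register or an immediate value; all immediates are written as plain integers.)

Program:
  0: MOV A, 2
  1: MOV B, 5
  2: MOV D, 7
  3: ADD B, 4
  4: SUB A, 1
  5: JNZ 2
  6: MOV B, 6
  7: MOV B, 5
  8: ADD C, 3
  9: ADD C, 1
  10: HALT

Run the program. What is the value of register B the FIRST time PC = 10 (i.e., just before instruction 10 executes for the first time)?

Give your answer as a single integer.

Step 1: PC=0 exec 'MOV A, 2'. After: A=2 B=0 C=0 D=0 ZF=0 PC=1
Step 2: PC=1 exec 'MOV B, 5'. After: A=2 B=5 C=0 D=0 ZF=0 PC=2
Step 3: PC=2 exec 'MOV D, 7'. After: A=2 B=5 C=0 D=7 ZF=0 PC=3
Step 4: PC=3 exec 'ADD B, 4'. After: A=2 B=9 C=0 D=7 ZF=0 PC=4
Step 5: PC=4 exec 'SUB A, 1'. After: A=1 B=9 C=0 D=7 ZF=0 PC=5
Step 6: PC=5 exec 'JNZ 2'. After: A=1 B=9 C=0 D=7 ZF=0 PC=2
Step 7: PC=2 exec 'MOV D, 7'. After: A=1 B=9 C=0 D=7 ZF=0 PC=3
Step 8: PC=3 exec 'ADD B, 4'. After: A=1 B=13 C=0 D=7 ZF=0 PC=4
Step 9: PC=4 exec 'SUB A, 1'. After: A=0 B=13 C=0 D=7 ZF=1 PC=5
Step 10: PC=5 exec 'JNZ 2'. After: A=0 B=13 C=0 D=7 ZF=1 PC=6
Step 11: PC=6 exec 'MOV B, 6'. After: A=0 B=6 C=0 D=7 ZF=1 PC=7
Step 12: PC=7 exec 'MOV B, 5'. After: A=0 B=5 C=0 D=7 ZF=1 PC=8
Step 13: PC=8 exec 'ADD C, 3'. After: A=0 B=5 C=3 D=7 ZF=0 PC=9
Step 14: PC=9 exec 'ADD C, 1'. After: A=0 B=5 C=4 D=7 ZF=0 PC=10
First time PC=10: B=5

5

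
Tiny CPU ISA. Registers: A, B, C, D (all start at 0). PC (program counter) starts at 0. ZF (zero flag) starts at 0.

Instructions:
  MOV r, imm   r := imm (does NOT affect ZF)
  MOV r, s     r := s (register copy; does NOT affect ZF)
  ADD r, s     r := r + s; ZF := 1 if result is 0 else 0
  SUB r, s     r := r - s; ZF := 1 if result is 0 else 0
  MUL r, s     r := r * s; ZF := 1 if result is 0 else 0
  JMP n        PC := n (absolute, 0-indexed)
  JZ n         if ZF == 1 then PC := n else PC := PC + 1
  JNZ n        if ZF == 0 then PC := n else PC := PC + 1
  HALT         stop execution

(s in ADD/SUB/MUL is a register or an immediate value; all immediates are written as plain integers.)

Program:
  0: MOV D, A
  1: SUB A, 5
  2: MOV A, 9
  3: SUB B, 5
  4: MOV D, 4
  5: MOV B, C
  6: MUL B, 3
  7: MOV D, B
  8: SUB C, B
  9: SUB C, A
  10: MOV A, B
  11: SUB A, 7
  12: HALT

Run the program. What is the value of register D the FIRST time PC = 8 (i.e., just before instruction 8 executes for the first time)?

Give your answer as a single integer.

Step 1: PC=0 exec 'MOV D, A'. After: A=0 B=0 C=0 D=0 ZF=0 PC=1
Step 2: PC=1 exec 'SUB A, 5'. After: A=-5 B=0 C=0 D=0 ZF=0 PC=2
Step 3: PC=2 exec 'MOV A, 9'. After: A=9 B=0 C=0 D=0 ZF=0 PC=3
Step 4: PC=3 exec 'SUB B, 5'. After: A=9 B=-5 C=0 D=0 ZF=0 PC=4
Step 5: PC=4 exec 'MOV D, 4'. After: A=9 B=-5 C=0 D=4 ZF=0 PC=5
Step 6: PC=5 exec 'MOV B, C'. After: A=9 B=0 C=0 D=4 ZF=0 PC=6
Step 7: PC=6 exec 'MUL B, 3'. After: A=9 B=0 C=0 D=4 ZF=1 PC=7
Step 8: PC=7 exec 'MOV D, B'. After: A=9 B=0 C=0 D=0 ZF=1 PC=8
First time PC=8: D=0

0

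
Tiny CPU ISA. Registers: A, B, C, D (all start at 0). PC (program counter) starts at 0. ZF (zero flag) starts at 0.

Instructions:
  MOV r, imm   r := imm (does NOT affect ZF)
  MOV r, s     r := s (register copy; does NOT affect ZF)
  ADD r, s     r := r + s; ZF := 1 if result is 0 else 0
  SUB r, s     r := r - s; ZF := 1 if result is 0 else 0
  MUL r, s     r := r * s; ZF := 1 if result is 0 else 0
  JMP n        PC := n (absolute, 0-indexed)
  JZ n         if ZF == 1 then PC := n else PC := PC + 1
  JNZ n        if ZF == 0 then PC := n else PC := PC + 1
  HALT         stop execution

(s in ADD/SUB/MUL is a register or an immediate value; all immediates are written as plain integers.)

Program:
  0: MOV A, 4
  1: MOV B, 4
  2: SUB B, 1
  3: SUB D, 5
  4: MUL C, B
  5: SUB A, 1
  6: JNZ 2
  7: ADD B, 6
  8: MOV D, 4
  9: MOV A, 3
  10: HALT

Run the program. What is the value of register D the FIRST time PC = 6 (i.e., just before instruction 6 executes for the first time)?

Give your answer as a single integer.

Step 1: PC=0 exec 'MOV A, 4'. After: A=4 B=0 C=0 D=0 ZF=0 PC=1
Step 2: PC=1 exec 'MOV B, 4'. After: A=4 B=4 C=0 D=0 ZF=0 PC=2
Step 3: PC=2 exec 'SUB B, 1'. After: A=4 B=3 C=0 D=0 ZF=0 PC=3
Step 4: PC=3 exec 'SUB D, 5'. After: A=4 B=3 C=0 D=-5 ZF=0 PC=4
Step 5: PC=4 exec 'MUL C, B'. After: A=4 B=3 C=0 D=-5 ZF=1 PC=5
Step 6: PC=5 exec 'SUB A, 1'. After: A=3 B=3 C=0 D=-5 ZF=0 PC=6
First time PC=6: D=-5

-5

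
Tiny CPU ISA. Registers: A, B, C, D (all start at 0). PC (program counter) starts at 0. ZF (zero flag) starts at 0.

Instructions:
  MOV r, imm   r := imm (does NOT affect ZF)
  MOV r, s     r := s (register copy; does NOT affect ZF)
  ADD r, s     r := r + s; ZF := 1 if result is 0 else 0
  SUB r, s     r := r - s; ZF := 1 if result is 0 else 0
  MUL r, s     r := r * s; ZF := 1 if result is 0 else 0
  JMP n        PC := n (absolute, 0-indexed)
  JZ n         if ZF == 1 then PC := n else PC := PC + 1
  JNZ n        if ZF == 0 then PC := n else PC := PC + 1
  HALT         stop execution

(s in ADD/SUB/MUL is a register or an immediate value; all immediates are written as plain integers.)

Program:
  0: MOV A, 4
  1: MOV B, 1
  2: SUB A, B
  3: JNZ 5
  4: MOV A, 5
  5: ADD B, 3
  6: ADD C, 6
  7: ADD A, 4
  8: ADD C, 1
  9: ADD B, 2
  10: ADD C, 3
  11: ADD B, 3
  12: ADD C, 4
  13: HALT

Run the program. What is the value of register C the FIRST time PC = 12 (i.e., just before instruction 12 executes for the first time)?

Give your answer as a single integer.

Step 1: PC=0 exec 'MOV A, 4'. After: A=4 B=0 C=0 D=0 ZF=0 PC=1
Step 2: PC=1 exec 'MOV B, 1'. After: A=4 B=1 C=0 D=0 ZF=0 PC=2
Step 3: PC=2 exec 'SUB A, B'. After: A=3 B=1 C=0 D=0 ZF=0 PC=3
Step 4: PC=3 exec 'JNZ 5'. After: A=3 B=1 C=0 D=0 ZF=0 PC=5
Step 5: PC=5 exec 'ADD B, 3'. After: A=3 B=4 C=0 D=0 ZF=0 PC=6
Step 6: PC=6 exec 'ADD C, 6'. After: A=3 B=4 C=6 D=0 ZF=0 PC=7
Step 7: PC=7 exec 'ADD A, 4'. After: A=7 B=4 C=6 D=0 ZF=0 PC=8
Step 8: PC=8 exec 'ADD C, 1'. After: A=7 B=4 C=7 D=0 ZF=0 PC=9
Step 9: PC=9 exec 'ADD B, 2'. After: A=7 B=6 C=7 D=0 ZF=0 PC=10
Step 10: PC=10 exec 'ADD C, 3'. After: A=7 B=6 C=10 D=0 ZF=0 PC=11
Step 11: PC=11 exec 'ADD B, 3'. After: A=7 B=9 C=10 D=0 ZF=0 PC=12
First time PC=12: C=10

10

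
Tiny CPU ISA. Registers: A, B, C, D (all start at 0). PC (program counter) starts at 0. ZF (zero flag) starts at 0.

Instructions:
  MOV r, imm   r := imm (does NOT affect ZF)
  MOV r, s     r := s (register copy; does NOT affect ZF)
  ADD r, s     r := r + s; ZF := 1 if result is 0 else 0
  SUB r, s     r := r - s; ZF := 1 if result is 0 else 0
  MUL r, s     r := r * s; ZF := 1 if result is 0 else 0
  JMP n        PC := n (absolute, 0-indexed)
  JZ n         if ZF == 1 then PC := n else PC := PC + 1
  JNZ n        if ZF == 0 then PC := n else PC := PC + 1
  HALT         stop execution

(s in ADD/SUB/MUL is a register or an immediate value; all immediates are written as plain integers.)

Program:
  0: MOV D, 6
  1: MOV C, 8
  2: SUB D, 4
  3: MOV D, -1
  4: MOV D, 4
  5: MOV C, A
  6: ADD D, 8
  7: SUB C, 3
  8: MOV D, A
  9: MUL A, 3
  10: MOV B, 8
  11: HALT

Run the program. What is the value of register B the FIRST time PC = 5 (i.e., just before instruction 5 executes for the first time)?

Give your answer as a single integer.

Step 1: PC=0 exec 'MOV D, 6'. After: A=0 B=0 C=0 D=6 ZF=0 PC=1
Step 2: PC=1 exec 'MOV C, 8'. After: A=0 B=0 C=8 D=6 ZF=0 PC=2
Step 3: PC=2 exec 'SUB D, 4'. After: A=0 B=0 C=8 D=2 ZF=0 PC=3
Step 4: PC=3 exec 'MOV D, -1'. After: A=0 B=0 C=8 D=-1 ZF=0 PC=4
Step 5: PC=4 exec 'MOV D, 4'. After: A=0 B=0 C=8 D=4 ZF=0 PC=5
First time PC=5: B=0

0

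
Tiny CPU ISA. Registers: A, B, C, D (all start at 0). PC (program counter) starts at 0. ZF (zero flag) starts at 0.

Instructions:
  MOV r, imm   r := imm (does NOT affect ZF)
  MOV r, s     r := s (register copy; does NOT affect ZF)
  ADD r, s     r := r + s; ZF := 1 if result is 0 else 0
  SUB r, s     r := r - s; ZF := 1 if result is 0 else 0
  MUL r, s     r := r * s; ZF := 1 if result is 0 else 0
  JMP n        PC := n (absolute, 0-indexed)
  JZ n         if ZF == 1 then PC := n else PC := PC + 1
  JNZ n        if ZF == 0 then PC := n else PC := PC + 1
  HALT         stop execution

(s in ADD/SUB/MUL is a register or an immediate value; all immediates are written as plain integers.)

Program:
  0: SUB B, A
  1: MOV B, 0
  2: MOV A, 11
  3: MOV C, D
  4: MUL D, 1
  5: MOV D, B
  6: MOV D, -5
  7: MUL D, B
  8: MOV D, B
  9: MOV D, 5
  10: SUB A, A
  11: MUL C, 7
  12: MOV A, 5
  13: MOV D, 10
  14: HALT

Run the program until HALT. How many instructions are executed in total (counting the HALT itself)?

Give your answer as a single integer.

Step 1: PC=0 exec 'SUB B, A'. After: A=0 B=0 C=0 D=0 ZF=1 PC=1
Step 2: PC=1 exec 'MOV B, 0'. After: A=0 B=0 C=0 D=0 ZF=1 PC=2
Step 3: PC=2 exec 'MOV A, 11'. After: A=11 B=0 C=0 D=0 ZF=1 PC=3
Step 4: PC=3 exec 'MOV C, D'. After: A=11 B=0 C=0 D=0 ZF=1 PC=4
Step 5: PC=4 exec 'MUL D, 1'. After: A=11 B=0 C=0 D=0 ZF=1 PC=5
Step 6: PC=5 exec 'MOV D, B'. After: A=11 B=0 C=0 D=0 ZF=1 PC=6
Step 7: PC=6 exec 'MOV D, -5'. After: A=11 B=0 C=0 D=-5 ZF=1 PC=7
Step 8: PC=7 exec 'MUL D, B'. After: A=11 B=0 C=0 D=0 ZF=1 PC=8
Step 9: PC=8 exec 'MOV D, B'. After: A=11 B=0 C=0 D=0 ZF=1 PC=9
Step 10: PC=9 exec 'MOV D, 5'. After: A=11 B=0 C=0 D=5 ZF=1 PC=10
Step 11: PC=10 exec 'SUB A, A'. After: A=0 B=0 C=0 D=5 ZF=1 PC=11
Step 12: PC=11 exec 'MUL C, 7'. After: A=0 B=0 C=0 D=5 ZF=1 PC=12
Step 13: PC=12 exec 'MOV A, 5'. After: A=5 B=0 C=0 D=5 ZF=1 PC=13
Step 14: PC=13 exec 'MOV D, 10'. After: A=5 B=0 C=0 D=10 ZF=1 PC=14
Step 15: PC=14 exec 'HALT'. After: A=5 B=0 C=0 D=10 ZF=1 PC=14 HALTED
Total instructions executed: 15

Answer: 15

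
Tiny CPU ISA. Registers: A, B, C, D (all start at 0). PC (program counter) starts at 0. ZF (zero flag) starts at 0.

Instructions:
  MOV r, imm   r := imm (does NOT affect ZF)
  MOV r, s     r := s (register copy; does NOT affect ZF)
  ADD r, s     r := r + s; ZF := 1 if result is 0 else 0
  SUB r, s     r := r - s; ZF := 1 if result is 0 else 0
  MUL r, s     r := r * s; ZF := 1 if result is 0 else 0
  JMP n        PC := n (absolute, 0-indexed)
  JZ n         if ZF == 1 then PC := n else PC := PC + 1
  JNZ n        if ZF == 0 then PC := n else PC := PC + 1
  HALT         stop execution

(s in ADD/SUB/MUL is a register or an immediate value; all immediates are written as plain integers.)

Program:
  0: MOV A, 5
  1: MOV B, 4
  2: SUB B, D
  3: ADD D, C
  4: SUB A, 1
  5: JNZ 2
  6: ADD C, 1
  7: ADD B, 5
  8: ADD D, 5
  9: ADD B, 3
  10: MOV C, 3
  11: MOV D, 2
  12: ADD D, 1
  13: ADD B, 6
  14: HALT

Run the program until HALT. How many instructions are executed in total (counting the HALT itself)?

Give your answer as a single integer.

Step 1: PC=0 exec 'MOV A, 5'. After: A=5 B=0 C=0 D=0 ZF=0 PC=1
Step 2: PC=1 exec 'MOV B, 4'. After: A=5 B=4 C=0 D=0 ZF=0 PC=2
Step 3: PC=2 exec 'SUB B, D'. After: A=5 B=4 C=0 D=0 ZF=0 PC=3
Step 4: PC=3 exec 'ADD D, C'. After: A=5 B=4 C=0 D=0 ZF=1 PC=4
Step 5: PC=4 exec 'SUB A, 1'. After: A=4 B=4 C=0 D=0 ZF=0 PC=5
Step 6: PC=5 exec 'JNZ 2'. After: A=4 B=4 C=0 D=0 ZF=0 PC=2
Step 7: PC=2 exec 'SUB B, D'. After: A=4 B=4 C=0 D=0 ZF=0 PC=3
Step 8: PC=3 exec 'ADD D, C'. After: A=4 B=4 C=0 D=0 ZF=1 PC=4
Step 9: PC=4 exec 'SUB A, 1'. After: A=3 B=4 C=0 D=0 ZF=0 PC=5
Step 10: PC=5 exec 'JNZ 2'. After: A=3 B=4 C=0 D=0 ZF=0 PC=2
Step 11: PC=2 exec 'SUB B, D'. After: A=3 B=4 C=0 D=0 ZF=0 PC=3
Step 12: PC=3 exec 'ADD D, C'. After: A=3 B=4 C=0 D=0 ZF=1 PC=4
Step 13: PC=4 exec 'SUB A, 1'. After: A=2 B=4 C=0 D=0 ZF=0 PC=5
Step 14: PC=5 exec 'JNZ 2'. After: A=2 B=4 C=0 D=0 ZF=0 PC=2
Step 15: PC=2 exec 'SUB B, D'. After: A=2 B=4 C=0 D=0 ZF=0 PC=3
Step 16: PC=3 exec 'ADD D, C'. After: A=2 B=4 C=0 D=0 ZF=1 PC=4
Step 17: PC=4 exec 'SUB A, 1'. After: A=1 B=4 C=0 D=0 ZF=0 PC=5
Step 18: PC=5 exec 'JNZ 2'. After: A=1 B=4 C=0 D=0 ZF=0 PC=2
Step 19: PC=2 exec 'SUB B, D'. After: A=1 B=4 C=0 D=0 ZF=0 PC=3
Step 20: PC=3 exec 'ADD D, C'. After: A=1 B=4 C=0 D=0 ZF=1 PC=4
Step 21: PC=4 exec 'SUB A, 1'. After: A=0 B=4 C=0 D=0 ZF=1 PC=5
Step 22: PC=5 exec 'JNZ 2'. After: A=0 B=4 C=0 D=0 ZF=1 PC=6
Step 23: PC=6 exec 'ADD C, 1'. After: A=0 B=4 C=1 D=0 ZF=0 PC=7
Step 24: PC=7 exec 'ADD B, 5'. After: A=0 B=9 C=1 D=0 ZF=0 PC=8
Step 25: PC=8 exec 'ADD D, 5'. After: A=0 B=9 C=1 D=5 ZF=0 PC=9
Step 26: PC=9 exec 'ADD B, 3'. After: A=0 B=12 C=1 D=5 ZF=0 PC=10
Step 27: PC=10 exec 'MOV C, 3'. After: A=0 B=12 C=3 D=5 ZF=0 PC=11
Step 28: PC=11 exec 'MOV D, 2'. After: A=0 B=12 C=3 D=2 ZF=0 PC=12
Step 29: PC=12 exec 'ADD D, 1'. After: A=0 B=12 C=3 D=3 ZF=0 PC=13
Step 30: PC=13 exec 'ADD B, 6'. After: A=0 B=18 C=3 D=3 ZF=0 PC=14
Step 31: PC=14 exec 'HALT'. After: A=0 B=18 C=3 D=3 ZF=0 PC=14 HALTED
Total instructions executed: 31

Answer: 31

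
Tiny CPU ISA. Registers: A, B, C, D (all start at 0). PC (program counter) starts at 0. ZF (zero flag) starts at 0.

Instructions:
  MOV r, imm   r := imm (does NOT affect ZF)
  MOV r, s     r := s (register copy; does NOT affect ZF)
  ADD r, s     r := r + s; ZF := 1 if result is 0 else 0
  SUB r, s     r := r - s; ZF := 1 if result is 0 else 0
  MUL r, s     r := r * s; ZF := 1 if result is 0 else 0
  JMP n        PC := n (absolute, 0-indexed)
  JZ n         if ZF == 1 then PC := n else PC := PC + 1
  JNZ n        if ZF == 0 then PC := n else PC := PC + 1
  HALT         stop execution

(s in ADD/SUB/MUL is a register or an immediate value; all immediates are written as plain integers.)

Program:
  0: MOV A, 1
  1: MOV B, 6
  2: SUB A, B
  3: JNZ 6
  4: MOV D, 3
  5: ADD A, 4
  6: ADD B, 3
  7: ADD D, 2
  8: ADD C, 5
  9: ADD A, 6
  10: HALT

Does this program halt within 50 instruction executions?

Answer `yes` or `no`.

Step 1: PC=0 exec 'MOV A, 1'. After: A=1 B=0 C=0 D=0 ZF=0 PC=1
Step 2: PC=1 exec 'MOV B, 6'. After: A=1 B=6 C=0 D=0 ZF=0 PC=2
Step 3: PC=2 exec 'SUB A, B'. After: A=-5 B=6 C=0 D=0 ZF=0 PC=3
Step 4: PC=3 exec 'JNZ 6'. After: A=-5 B=6 C=0 D=0 ZF=0 PC=6
Step 5: PC=6 exec 'ADD B, 3'. After: A=-5 B=9 C=0 D=0 ZF=0 PC=7
Step 6: PC=7 exec 'ADD D, 2'. After: A=-5 B=9 C=0 D=2 ZF=0 PC=8
Step 7: PC=8 exec 'ADD C, 5'. After: A=-5 B=9 C=5 D=2 ZF=0 PC=9
Step 8: PC=9 exec 'ADD A, 6'. After: A=1 B=9 C=5 D=2 ZF=0 PC=10
Step 9: PC=10 exec 'HALT'. After: A=1 B=9 C=5 D=2 ZF=0 PC=10 HALTED

Answer: yes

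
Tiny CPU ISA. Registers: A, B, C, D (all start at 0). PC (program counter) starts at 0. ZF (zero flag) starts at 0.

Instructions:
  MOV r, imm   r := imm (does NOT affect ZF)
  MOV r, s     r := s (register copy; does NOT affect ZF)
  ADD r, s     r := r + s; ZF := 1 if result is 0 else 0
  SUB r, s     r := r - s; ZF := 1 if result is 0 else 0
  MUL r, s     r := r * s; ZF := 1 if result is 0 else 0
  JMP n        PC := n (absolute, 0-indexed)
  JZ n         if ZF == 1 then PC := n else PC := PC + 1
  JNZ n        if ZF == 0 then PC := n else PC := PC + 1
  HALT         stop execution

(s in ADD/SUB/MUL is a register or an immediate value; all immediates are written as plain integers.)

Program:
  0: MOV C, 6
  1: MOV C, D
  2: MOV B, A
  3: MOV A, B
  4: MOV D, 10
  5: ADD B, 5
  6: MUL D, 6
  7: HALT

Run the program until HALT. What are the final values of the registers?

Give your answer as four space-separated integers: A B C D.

Answer: 0 5 0 60

Derivation:
Step 1: PC=0 exec 'MOV C, 6'. After: A=0 B=0 C=6 D=0 ZF=0 PC=1
Step 2: PC=1 exec 'MOV C, D'. After: A=0 B=0 C=0 D=0 ZF=0 PC=2
Step 3: PC=2 exec 'MOV B, A'. After: A=0 B=0 C=0 D=0 ZF=0 PC=3
Step 4: PC=3 exec 'MOV A, B'. After: A=0 B=0 C=0 D=0 ZF=0 PC=4
Step 5: PC=4 exec 'MOV D, 10'. After: A=0 B=0 C=0 D=10 ZF=0 PC=5
Step 6: PC=5 exec 'ADD B, 5'. After: A=0 B=5 C=0 D=10 ZF=0 PC=6
Step 7: PC=6 exec 'MUL D, 6'. After: A=0 B=5 C=0 D=60 ZF=0 PC=7
Step 8: PC=7 exec 'HALT'. After: A=0 B=5 C=0 D=60 ZF=0 PC=7 HALTED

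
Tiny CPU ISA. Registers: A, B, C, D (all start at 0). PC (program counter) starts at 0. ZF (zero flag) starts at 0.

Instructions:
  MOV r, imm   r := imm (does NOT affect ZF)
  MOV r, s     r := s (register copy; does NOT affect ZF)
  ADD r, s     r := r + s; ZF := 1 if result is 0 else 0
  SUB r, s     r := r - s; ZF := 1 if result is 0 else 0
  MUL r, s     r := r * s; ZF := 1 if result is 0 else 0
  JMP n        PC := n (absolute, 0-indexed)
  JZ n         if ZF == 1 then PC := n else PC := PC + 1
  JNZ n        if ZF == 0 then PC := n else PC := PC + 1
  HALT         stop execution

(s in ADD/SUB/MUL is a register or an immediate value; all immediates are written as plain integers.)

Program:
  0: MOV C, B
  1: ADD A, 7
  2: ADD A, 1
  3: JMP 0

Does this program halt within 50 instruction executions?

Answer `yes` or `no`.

Step 1: PC=0 exec 'MOV C, B'. After: A=0 B=0 C=0 D=0 ZF=0 PC=1
Step 2: PC=1 exec 'ADD A, 7'. After: A=7 B=0 C=0 D=0 ZF=0 PC=2
Step 3: PC=2 exec 'ADD A, 1'. After: A=8 B=0 C=0 D=0 ZF=0 PC=3
Step 4: PC=3 exec 'JMP 0'. After: A=8 B=0 C=0 D=0 ZF=0 PC=0
Step 5: PC=0 exec 'MOV C, B'. After: A=8 B=0 C=0 D=0 ZF=0 PC=1
Step 6: PC=1 exec 'ADD A, 7'. After: A=15 B=0 C=0 D=0 ZF=0 PC=2
Step 7: PC=2 exec 'ADD A, 1'. After: A=16 B=0 C=0 D=0 ZF=0 PC=3
Step 8: PC=3 exec 'JMP 0'. After: A=16 B=0 C=0 D=0 ZF=0 PC=0
Step 9: PC=0 exec 'MOV C, B'. After: A=16 B=0 C=0 D=0 ZF=0 PC=1
Step 10: PC=1 exec 'ADD A, 7'. After: A=23 B=0 C=0 D=0 ZF=0 PC=2
Step 11: PC=2 exec 'ADD A, 1'. After: A=24 B=0 C=0 D=0 ZF=0 PC=3
Step 12: PC=3 exec 'JMP 0'. After: A=24 B=0 C=0 D=0 ZF=0 PC=0
Step 13: PC=0 exec 'MOV C, B'. After: A=24 B=0 C=0 D=0 ZF=0 PC=1
Step 14: PC=1 exec 'ADD A, 7'. After: A=31 B=0 C=0 D=0 ZF=0 PC=2
Step 15: PC=2 exec 'ADD A, 1'. After: A=32 B=0 C=0 D=0 ZF=0 PC=3
After 50 steps: not halted. PC revisits the same instructions with no path to HALT; will never halt.

Answer: no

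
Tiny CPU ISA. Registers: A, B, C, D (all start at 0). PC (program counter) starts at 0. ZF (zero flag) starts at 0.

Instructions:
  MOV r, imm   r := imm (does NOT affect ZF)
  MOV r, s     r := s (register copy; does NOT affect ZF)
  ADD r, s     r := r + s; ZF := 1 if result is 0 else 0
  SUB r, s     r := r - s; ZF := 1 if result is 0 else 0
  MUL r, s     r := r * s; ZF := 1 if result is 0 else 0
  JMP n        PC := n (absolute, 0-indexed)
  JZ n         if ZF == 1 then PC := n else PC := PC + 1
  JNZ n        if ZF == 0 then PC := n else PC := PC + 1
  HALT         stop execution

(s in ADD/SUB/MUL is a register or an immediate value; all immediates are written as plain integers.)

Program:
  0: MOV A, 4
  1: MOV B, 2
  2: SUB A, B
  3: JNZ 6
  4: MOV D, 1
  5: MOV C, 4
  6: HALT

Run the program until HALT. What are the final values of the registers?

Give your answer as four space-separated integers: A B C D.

Answer: 2 2 0 0

Derivation:
Step 1: PC=0 exec 'MOV A, 4'. After: A=4 B=0 C=0 D=0 ZF=0 PC=1
Step 2: PC=1 exec 'MOV B, 2'. After: A=4 B=2 C=0 D=0 ZF=0 PC=2
Step 3: PC=2 exec 'SUB A, B'. After: A=2 B=2 C=0 D=0 ZF=0 PC=3
Step 4: PC=3 exec 'JNZ 6'. After: A=2 B=2 C=0 D=0 ZF=0 PC=6
Step 5: PC=6 exec 'HALT'. After: A=2 B=2 C=0 D=0 ZF=0 PC=6 HALTED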